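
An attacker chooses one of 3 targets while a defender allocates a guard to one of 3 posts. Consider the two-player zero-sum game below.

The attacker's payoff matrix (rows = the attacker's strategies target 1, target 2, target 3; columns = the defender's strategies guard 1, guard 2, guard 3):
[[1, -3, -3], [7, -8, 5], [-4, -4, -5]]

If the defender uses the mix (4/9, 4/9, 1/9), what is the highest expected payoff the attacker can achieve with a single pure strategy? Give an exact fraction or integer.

target 1: (1)·(4/9) + (-3)·(4/9) + (-3)·(1/9) = -11/9.
target 2: (7)·(4/9) + (-8)·(4/9) + (5)·(1/9) = 1/9.
target 3: (-4)·(4/9) + (-4)·(4/9) + (-5)·(1/9) = -37/9.
The best pure response is target 2 with expected payoff 1/9.

1/9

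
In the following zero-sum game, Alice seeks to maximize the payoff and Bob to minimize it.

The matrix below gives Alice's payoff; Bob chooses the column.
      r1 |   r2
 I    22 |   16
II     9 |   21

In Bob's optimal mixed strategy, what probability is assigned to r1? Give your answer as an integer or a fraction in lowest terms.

Row minima are 16 and 9, so Alice's maximin is 16; column maxima are 22 and 21, so Bob's minimax is 21. These differ, so the equilibrium is in mixed strategies.
Let Bob play r1 with probability q. Alice is indifferent when 22q + 16(1−q) = 9q + 21(1−q), giving q = 5/18.

5/18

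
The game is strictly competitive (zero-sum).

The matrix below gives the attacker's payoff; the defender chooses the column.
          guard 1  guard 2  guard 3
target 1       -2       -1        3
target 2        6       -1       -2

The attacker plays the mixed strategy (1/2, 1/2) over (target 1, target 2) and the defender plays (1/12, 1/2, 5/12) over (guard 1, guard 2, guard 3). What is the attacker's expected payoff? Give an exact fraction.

-1/8

Against (1/12, 1/2, 5/12), each row's expected payoff is target 1: 7/12; target 2: -5/6.
Taking the (1/2, 1/2)-weighted average: (1/2)·(7/12) + (1/2)·(-5/6) = -1/8.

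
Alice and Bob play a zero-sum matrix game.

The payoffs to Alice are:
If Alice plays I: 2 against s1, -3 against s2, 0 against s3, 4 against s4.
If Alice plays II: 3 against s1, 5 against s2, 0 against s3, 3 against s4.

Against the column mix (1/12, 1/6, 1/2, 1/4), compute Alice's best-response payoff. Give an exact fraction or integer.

I: (2)·(1/12) + (-3)·(1/6) + (0)·(1/2) + (4)·(1/4) = 2/3.
II: (3)·(1/12) + (5)·(1/6) + (0)·(1/2) + (3)·(1/4) = 11/6.
The best pure response is II with expected payoff 11/6.

11/6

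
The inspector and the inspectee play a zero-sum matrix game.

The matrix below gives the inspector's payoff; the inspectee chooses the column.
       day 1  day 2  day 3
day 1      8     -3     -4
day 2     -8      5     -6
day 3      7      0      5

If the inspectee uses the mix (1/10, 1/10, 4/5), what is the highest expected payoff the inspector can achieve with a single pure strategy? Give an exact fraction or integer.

day 1: (8)·(1/10) + (-3)·(1/10) + (-4)·(4/5) = -27/10.
day 2: (-8)·(1/10) + (5)·(1/10) + (-6)·(4/5) = -51/10.
day 3: (7)·(1/10) + (0)·(1/10) + (5)·(4/5) = 47/10.
The best pure response is day 3 with expected payoff 47/10.

47/10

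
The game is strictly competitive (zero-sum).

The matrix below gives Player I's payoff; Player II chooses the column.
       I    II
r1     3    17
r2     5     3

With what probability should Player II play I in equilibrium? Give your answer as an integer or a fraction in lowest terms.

7/8

Row minima are 3 and 3, so Player I's maximin is 3; column maxima are 5 and 17, so Player II's minimax is 5. These differ, so the equilibrium is in mixed strategies.
Let Player II play I with probability q. Player I is indifferent when 3q + 17(1−q) = 5q + 3(1−q), giving q = 7/8.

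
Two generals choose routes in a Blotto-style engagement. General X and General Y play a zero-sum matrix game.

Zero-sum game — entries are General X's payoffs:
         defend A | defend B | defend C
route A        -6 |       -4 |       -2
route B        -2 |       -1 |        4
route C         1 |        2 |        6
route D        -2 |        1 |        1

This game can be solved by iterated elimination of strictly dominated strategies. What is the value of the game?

Column defend C is strictly dominated by defend A for General Y (-6<-2, -2<4, 1<6, -2<1); eliminate defend C.
Column defend B is strictly dominated by defend A for General Y (-6<-4, -2<-1, 1<2, -2<1); eliminate defend B.
Row route B is strictly dominated by row route C (1>-2); eliminate route B.
Row route A is strictly dominated by row route C (1>-6); eliminate route A.
Row route D is strictly dominated by row route C (1>-2); eliminate route D.
Only (route C, defend A) remains, with payoff 1.

1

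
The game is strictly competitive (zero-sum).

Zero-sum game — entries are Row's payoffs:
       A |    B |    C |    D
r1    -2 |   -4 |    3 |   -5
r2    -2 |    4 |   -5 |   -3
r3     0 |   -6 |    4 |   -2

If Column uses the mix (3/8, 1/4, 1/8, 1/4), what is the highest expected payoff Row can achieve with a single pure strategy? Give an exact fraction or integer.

-9/8

r1: (-2)·(3/8) + (-4)·(1/4) + (3)·(1/8) + (-5)·(1/4) = -21/8.
r2: (-2)·(3/8) + (4)·(1/4) + (-5)·(1/8) + (-3)·(1/4) = -9/8.
r3: (0)·(3/8) + (-6)·(1/4) + (4)·(1/8) + (-2)·(1/4) = -3/2.
The best pure response is r2 with expected payoff -9/8.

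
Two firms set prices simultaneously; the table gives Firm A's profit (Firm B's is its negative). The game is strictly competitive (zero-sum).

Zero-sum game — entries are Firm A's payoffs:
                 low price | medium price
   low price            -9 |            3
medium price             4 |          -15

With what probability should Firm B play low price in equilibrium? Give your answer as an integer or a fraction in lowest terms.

18/31

Row minima are -9 and -15, so Firm A's maximin is -9; column maxima are 4 and 3, so Firm B's minimax is 3. These differ, so the equilibrium is in mixed strategies.
Let Firm B play low price with probability q. Firm A is indifferent when −9q + 3(1−q) = 4q − 15(1−q), giving q = 18/31.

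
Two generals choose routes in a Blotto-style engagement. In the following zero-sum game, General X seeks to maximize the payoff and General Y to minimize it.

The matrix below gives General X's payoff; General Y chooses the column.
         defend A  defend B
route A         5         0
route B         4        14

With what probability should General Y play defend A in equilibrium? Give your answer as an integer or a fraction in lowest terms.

Row minima are 0 and 4, so General X's maximin is 4; column maxima are 5 and 14, so General Y's minimax is 5. These differ, so the equilibrium is in mixed strategies.
Let General Y play defend A with probability q. General X is indifferent when 5q = 4q + 14(1−q), giving q = 14/15.

14/15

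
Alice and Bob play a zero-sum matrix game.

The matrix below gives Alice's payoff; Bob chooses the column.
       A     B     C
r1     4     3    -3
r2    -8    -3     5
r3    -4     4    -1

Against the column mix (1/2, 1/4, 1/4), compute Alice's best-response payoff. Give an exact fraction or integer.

2

r1: (4)·(1/2) + (3)·(1/4) + (-3)·(1/4) = 2.
r2: (-8)·(1/2) + (-3)·(1/4) + (5)·(1/4) = -7/2.
r3: (-4)·(1/2) + (4)·(1/4) + (-1)·(1/4) = -5/4.
The best pure response is r1 with expected payoff 2.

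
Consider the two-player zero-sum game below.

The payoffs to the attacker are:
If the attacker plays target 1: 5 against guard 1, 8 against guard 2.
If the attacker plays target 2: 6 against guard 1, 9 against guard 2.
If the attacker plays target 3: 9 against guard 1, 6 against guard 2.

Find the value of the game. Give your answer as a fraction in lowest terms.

15/2

Row target 1 is strictly dominated by row target 2, so the attacker never plays it.
The remaining 2×2 game on (target 2, target 3) × (guard 1, guard 2) has no saddle point. Let the attacker play target 2 with probability p; indifference gives 6p + 9(1−p) = 9p + 6(1−p), so p = 1/2.
Similarly the defender's optimal q on guard 1 is 1/2, and the value is 6·(1/2) + (9)·(1/2) = 15/2.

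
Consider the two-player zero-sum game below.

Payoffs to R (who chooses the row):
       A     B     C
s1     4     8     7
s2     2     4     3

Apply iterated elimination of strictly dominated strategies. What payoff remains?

4

Row s2 is strictly dominated by row s1 (4>2, 8>4, 7>3); eliminate s2.
Column C is strictly dominated by A for C (4<7); eliminate C.
Column B is strictly dominated by A for C (4<8); eliminate B.
Only (s1, A) remains, with payoff 4.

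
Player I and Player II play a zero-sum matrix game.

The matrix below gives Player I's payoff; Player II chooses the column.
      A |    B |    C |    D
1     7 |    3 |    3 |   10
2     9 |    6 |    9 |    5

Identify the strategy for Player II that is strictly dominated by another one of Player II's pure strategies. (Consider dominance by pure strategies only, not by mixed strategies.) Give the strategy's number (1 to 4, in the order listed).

Player II prefers columns that give Player I less. Compare A with B: 3 < 7, 6 < 9.
So B strictly dominates A for Player II; A is strictly dominated.

1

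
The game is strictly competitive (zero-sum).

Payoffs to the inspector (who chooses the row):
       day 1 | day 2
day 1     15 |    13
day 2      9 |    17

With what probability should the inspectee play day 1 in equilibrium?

2/5

Row minima are 13 and 9, so the inspector's maximin is 13; column maxima are 15 and 17, so the inspectee's minimax is 15. These differ, so the equilibrium is in mixed strategies.
Let the inspectee play day 1 with probability q. The inspector is indifferent when 15q + 13(1−q) = 9q + 17(1−q), giving q = 2/5.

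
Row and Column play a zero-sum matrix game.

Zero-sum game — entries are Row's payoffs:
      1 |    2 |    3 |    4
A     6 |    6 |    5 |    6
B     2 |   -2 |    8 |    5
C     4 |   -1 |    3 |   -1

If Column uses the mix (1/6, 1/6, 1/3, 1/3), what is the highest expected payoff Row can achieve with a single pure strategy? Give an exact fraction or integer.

17/3

A: (6)·(1/6) + (6)·(1/6) + (5)·(1/3) + (6)·(1/3) = 17/3.
B: (2)·(1/6) + (-2)·(1/6) + (8)·(1/3) + (5)·(1/3) = 13/3.
C: (4)·(1/6) + (-1)·(1/6) + (3)·(1/3) + (-1)·(1/3) = 7/6.
The best pure response is A with expected payoff 17/3.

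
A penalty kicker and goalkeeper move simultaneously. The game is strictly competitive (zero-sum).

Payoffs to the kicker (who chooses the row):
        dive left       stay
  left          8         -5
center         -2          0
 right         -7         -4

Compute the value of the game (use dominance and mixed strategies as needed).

-2/3

Row right is strictly dominated by row center, so the kicker never plays it.
The remaining 2×2 game on (left, center) × (dive left, stay) has no saddle point. Let the kicker play left with probability p; indifference gives 8p − 2(1−p) = −5p, so p = 2/15.
Similarly the goalkeeper's optimal q on dive left is 1/3, and the value is 8·(1/3) + (-5)·(2/3) = -2/3.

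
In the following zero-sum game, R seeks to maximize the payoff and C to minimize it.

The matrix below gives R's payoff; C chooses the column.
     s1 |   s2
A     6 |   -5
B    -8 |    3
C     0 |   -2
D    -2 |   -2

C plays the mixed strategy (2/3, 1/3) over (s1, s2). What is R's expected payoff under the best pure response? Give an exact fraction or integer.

7/3

A: (6)·(2/3) + (-5)·(1/3) = 7/3.
B: (-8)·(2/3) + (3)·(1/3) = -13/3.
C: (0)·(2/3) + (-2)·(1/3) = -2/3.
D: (-2)·(2/3) + (-2)·(1/3) = -2.
The best pure response is A with expected payoff 7/3.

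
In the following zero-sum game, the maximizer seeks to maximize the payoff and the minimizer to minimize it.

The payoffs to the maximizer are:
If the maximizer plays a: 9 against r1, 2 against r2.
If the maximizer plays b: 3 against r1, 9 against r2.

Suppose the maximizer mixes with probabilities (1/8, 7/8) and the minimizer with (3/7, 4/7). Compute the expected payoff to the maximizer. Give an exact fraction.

Against (3/7, 4/7), each row's expected payoff is a: 5; b: 45/7.
Taking the (1/8, 7/8)-weighted average: (1/8)·(5) + (7/8)·(45/7) = 25/4.

25/4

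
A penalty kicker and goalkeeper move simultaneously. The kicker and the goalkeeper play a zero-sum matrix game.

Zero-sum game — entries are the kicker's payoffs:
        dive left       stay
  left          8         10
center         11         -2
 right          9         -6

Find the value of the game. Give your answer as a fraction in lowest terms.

42/5

Row right is strictly dominated by row center, so the kicker never plays it.
The remaining 2×2 game on (left, center) × (dive left, stay) has no saddle point. Let the kicker play left with probability p; indifference gives 8p + 11(1−p) = 10p − 2(1−p), so p = 13/15.
Similarly the goalkeeper's optimal q on dive left is 4/5, and the value is 8·(4/5) + (10)·(1/5) = 42/5.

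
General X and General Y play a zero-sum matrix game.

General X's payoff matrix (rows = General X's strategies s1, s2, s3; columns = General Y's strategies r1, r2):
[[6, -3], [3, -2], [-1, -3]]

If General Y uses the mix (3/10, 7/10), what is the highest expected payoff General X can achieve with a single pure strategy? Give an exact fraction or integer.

-3/10

s1: (6)·(3/10) + (-3)·(7/10) = -3/10.
s2: (3)·(3/10) + (-2)·(7/10) = -1/2.
s3: (-1)·(3/10) + (-3)·(7/10) = -12/5.
The best pure response is s1 with expected payoff -3/10.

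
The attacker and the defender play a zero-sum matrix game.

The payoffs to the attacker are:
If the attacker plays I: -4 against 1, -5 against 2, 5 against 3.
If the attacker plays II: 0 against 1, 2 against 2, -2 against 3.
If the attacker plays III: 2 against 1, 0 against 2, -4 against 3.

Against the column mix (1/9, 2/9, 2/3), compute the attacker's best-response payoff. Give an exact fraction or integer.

I: (-4)·(1/9) + (-5)·(2/9) + (5)·(2/3) = 16/9.
II: (0)·(1/9) + (2)·(2/9) + (-2)·(2/3) = -8/9.
III: (2)·(1/9) + (0)·(2/9) + (-4)·(2/3) = -22/9.
The best pure response is I with expected payoff 16/9.

16/9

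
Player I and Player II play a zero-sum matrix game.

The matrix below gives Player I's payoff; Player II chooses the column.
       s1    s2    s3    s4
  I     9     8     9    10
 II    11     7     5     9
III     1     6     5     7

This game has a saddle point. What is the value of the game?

Row minima: 8, 5, 1 → Player I's maximin is 8.
Column maxima: 11, 8, 9, 10 → Player II's minimax is 8.
They coincide at (I, s2), so the value is 8.

8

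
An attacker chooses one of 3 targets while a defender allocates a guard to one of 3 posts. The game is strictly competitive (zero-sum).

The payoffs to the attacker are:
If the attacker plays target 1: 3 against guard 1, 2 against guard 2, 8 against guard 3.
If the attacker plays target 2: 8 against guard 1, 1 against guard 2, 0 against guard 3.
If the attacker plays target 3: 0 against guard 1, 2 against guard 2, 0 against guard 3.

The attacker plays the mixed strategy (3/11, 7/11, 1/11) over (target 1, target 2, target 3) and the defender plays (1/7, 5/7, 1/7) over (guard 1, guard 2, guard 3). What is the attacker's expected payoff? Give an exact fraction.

Against (1/7, 5/7, 1/7), each row's expected payoff is target 1: 3; target 2: 13/7; target 3: 10/7.
Taking the (3/11, 7/11, 1/11)-weighted average: (3/11)·(3) + (7/11)·(13/7) + (1/11)·(10/7) = 164/77.

164/77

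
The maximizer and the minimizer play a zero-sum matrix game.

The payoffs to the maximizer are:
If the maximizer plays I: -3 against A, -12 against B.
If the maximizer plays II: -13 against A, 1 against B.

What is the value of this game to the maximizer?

Row minima are -12 and -13, so the maximizer's maximin is -12; column maxima are -3 and 1, so the minimizer's minimax is -3. These differ, so the equilibrium is in mixed strategies.
Let the maximizer play I with probability p. The minimizer is indifferent when −3p − 13(1−p) = −12p + (1−p), giving p = 14/23.
Let the minimizer play A with probability q. The maximizer is indifferent when −3q − 12(1−q) = −13q + (1−q), giving q = 13/23.
The value is -3·(13/23) + (-12)·(10/23) = -159/23.

-159/23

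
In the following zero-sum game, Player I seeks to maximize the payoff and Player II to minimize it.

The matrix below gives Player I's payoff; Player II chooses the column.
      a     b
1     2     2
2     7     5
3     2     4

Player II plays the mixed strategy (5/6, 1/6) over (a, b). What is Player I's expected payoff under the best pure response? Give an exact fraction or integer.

20/3

1: (2)·(5/6) + (2)·(1/6) = 2.
2: (7)·(5/6) + (5)·(1/6) = 20/3.
3: (2)·(5/6) + (4)·(1/6) = 7/3.
The best pure response is 2 with expected payoff 20/3.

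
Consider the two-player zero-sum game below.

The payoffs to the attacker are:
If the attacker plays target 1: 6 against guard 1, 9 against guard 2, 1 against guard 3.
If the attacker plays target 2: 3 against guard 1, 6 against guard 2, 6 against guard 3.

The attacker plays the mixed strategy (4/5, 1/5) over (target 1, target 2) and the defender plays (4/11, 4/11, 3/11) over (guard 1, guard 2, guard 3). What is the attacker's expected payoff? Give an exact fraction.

306/55

Against (4/11, 4/11, 3/11), each row's expected payoff is target 1: 63/11; target 2: 54/11.
Taking the (4/5, 1/5)-weighted average: (4/5)·(63/11) + (1/5)·(54/11) = 306/55.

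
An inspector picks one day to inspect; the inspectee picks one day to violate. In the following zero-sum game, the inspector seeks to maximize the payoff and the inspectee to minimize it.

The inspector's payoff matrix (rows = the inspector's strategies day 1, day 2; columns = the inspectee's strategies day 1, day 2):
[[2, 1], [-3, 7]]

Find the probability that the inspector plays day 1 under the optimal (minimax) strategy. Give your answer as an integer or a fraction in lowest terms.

10/11

Row minima are 1 and -3, so the inspector's maximin is 1; column maxima are 2 and 7, so the inspectee's minimax is 2. These differ, so the equilibrium is in mixed strategies.
Let the inspector play day 1 with probability p. The inspectee is indifferent when 2p − 3(1−p) = p + 7(1−p), giving p = 10/11.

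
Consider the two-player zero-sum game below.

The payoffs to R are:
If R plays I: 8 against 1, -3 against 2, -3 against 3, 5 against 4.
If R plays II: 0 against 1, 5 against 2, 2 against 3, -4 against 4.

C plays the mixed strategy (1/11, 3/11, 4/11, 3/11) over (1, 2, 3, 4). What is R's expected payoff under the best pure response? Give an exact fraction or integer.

I: (8)·(1/11) + (-3)·(3/11) + (-3)·(4/11) + (5)·(3/11) = 2/11.
II: (0)·(1/11) + (5)·(3/11) + (2)·(4/11) + (-4)·(3/11) = 1.
The best pure response is II with expected payoff 1.

1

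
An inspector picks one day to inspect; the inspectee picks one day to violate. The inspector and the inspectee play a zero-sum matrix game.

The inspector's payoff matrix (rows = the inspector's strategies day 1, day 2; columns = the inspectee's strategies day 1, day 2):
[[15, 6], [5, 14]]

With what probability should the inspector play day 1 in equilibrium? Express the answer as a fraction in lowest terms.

Row minima are 6 and 5, so the inspector's maximin is 6; column maxima are 15 and 14, so the inspectee's minimax is 14. These differ, so the equilibrium is in mixed strategies.
Let the inspector play day 1 with probability p. The inspectee is indifferent when 15p + 5(1−p) = 6p + 14(1−p), giving p = 1/2.

1/2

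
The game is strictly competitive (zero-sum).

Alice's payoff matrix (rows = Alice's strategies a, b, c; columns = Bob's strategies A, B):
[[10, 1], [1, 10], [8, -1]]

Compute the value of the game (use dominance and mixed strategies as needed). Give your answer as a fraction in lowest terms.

11/2

Row c is strictly dominated by row a, so Alice never plays it.
The remaining 2×2 game on (a, b) × (A, B) has no saddle point. Let Alice play a with probability p; indifference gives 10p + (1−p) = p + 10(1−p), so p = 1/2.
Similarly Bob's optimal q on A is 1/2, and the value is 10·(1/2) + (1)·(1/2) = 11/2.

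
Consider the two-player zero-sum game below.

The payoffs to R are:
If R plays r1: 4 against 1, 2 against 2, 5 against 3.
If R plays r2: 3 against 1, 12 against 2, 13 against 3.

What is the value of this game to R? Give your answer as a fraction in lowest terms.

Column 3 is strictly dominated by 2 for C (it gives R more in every row).
The remaining 2×2 game on (r1, r2) × (1, 2) has no saddle point. Let R play r1 with probability p; indifference gives 4p + 3(1−p) = 2p + 12(1−p), so p = 9/11.
Similarly C's optimal q on 1 is 10/11, and the value is 4·(10/11) + (2)·(1/11) = 42/11.

42/11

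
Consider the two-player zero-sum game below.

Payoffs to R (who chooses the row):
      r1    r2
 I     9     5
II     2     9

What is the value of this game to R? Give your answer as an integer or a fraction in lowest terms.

71/11

Row minima are 5 and 2, so R's maximin is 5; column maxima are 9 and 9, so C's minimax is 9. These differ, so the equilibrium is in mixed strategies.
Let R play I with probability p. C is indifferent when 9p + 2(1−p) = 5p + 9(1−p), giving p = 7/11.
Let C play r1 with probability q. R is indifferent when 9q + 5(1−q) = 2q + 9(1−q), giving q = 4/11.
The value is 9·(4/11) + (5)·(7/11) = 71/11.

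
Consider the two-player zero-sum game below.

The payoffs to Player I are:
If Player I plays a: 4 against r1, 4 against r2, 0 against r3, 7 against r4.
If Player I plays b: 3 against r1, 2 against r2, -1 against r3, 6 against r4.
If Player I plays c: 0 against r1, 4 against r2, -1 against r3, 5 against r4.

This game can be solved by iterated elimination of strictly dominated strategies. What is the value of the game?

Row b is strictly dominated by row a (4>3, 4>2, 0>-1, 7>6); eliminate b.
Column r1 is strictly dominated by r3 for Player II (0<4, -1<0); eliminate r1.
Column r2 is strictly dominated by r3 for Player II (0<4, -1<4); eliminate r2.
Row c is strictly dominated by row a (0>-1, 7>5); eliminate c.
Column r4 is strictly dominated by r3 for Player II (0<7); eliminate r4.
Only (a, r3) remains, with payoff 0.

0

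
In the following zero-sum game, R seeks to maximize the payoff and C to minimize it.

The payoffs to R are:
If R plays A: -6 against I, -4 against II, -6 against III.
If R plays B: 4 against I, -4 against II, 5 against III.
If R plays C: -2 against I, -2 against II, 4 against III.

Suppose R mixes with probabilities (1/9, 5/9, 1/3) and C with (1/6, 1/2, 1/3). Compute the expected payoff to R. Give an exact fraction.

-10/27

Against (1/6, 1/2, 1/3), each row's expected payoff is A: -5; B: 1/3; C: 0.
Taking the (1/9, 5/9, 1/3)-weighted average: (1/9)·(-5) + (5/9)·(1/3) + (1/3)·(0) = -10/27.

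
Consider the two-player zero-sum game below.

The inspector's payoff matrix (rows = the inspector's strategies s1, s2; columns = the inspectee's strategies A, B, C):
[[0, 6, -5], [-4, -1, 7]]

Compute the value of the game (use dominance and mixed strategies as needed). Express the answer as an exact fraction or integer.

Column B is strictly dominated by A for the inspectee (it gives the inspector more in every row).
The remaining 2×2 game on (s1, s2) × (A, C) has no saddle point. Let the inspector play s1 with probability p; indifference gives −4(1−p) = −5p + 7(1−p), so p = 11/16.
Similarly the inspectee's optimal q on A is 3/4, and the value is 0·(3/4) + (-5)·(1/4) = -5/4.

-5/4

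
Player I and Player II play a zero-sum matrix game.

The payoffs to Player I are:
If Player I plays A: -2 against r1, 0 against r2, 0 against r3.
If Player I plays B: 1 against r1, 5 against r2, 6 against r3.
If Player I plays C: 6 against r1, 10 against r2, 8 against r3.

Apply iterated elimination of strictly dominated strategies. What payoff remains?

Column r2 is strictly dominated by r1 for Player II (-2<0, 1<5, 6<10); eliminate r2.
Row B is strictly dominated by row C (6>1, 8>6); eliminate B.
Row A is strictly dominated by row C (6>-2, 8>0); eliminate A.
Column r3 is strictly dominated by r1 for Player II (6<8); eliminate r3.
Only (C, r1) remains, with payoff 6.

6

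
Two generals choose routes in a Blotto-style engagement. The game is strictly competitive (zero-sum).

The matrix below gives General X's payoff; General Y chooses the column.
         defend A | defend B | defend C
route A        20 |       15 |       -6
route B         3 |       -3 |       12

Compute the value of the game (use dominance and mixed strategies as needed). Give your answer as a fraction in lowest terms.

Column defend A is strictly dominated by defend B for General Y (it gives General X more in every row).
The remaining 2×2 game on (route A, route B) × (defend B, defend C) has no saddle point. Let General X play route A with probability p; indifference gives 15p − 3(1−p) = −6p + 12(1−p), so p = 5/12.
Similarly General Y's optimal q on defend B is 1/2, and the value is 15·(1/2) + (-6)·(1/2) = 9/2.

9/2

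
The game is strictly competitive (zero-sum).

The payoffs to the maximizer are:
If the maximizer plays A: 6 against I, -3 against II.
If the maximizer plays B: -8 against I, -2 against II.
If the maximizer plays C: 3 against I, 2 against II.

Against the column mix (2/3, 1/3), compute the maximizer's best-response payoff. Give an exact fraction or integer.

A: (6)·(2/3) + (-3)·(1/3) = 3.
B: (-8)·(2/3) + (-2)·(1/3) = -6.
C: (3)·(2/3) + (2)·(1/3) = 8/3.
The best pure response is A with expected payoff 3.

3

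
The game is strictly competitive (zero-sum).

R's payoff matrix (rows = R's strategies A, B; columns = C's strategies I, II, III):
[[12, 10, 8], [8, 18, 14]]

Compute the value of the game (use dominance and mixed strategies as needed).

52/5

Column II is strictly dominated by III for C (it gives R more in every row).
The remaining 2×2 game on (A, B) × (I, III) has no saddle point. Let R play A with probability p; indifference gives 12p + 8(1−p) = 8p + 14(1−p), so p = 3/5.
Similarly C's optimal q on I is 3/5, and the value is 12·(3/5) + (8)·(2/5) = 52/5.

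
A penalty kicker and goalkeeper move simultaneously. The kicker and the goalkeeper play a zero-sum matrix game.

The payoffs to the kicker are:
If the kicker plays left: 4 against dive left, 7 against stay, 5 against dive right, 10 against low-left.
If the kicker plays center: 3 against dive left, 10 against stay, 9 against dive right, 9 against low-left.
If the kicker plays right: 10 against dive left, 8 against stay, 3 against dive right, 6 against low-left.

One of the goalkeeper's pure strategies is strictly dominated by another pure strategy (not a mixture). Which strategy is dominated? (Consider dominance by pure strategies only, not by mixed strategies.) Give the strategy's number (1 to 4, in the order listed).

2

The goalkeeper prefers columns that give the kicker less. Compare stay with dive right: 5 < 7, 9 < 10, 3 < 8.
So dive right strictly dominates stay for the goalkeeper; stay is strictly dominated.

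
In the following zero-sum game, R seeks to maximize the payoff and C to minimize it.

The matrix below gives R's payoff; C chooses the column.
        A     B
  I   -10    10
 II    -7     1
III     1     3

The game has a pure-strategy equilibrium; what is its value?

1

Row minima: -10, -7, 1 → R's maximin is 1.
Column maxima: 1, 10 → C's minimax is 1.
They coincide at (III, A), so the value is 1.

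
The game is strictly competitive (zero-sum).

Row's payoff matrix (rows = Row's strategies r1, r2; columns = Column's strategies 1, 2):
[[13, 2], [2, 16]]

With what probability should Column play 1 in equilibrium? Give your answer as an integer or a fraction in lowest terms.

14/25

Row minima are 2 and 2, so Row's maximin is 2; column maxima are 13 and 16, so Column's minimax is 13. These differ, so the equilibrium is in mixed strategies.
Let Column play 1 with probability q. Row is indifferent when 13q + 2(1−q) = 2q + 16(1−q), giving q = 14/25.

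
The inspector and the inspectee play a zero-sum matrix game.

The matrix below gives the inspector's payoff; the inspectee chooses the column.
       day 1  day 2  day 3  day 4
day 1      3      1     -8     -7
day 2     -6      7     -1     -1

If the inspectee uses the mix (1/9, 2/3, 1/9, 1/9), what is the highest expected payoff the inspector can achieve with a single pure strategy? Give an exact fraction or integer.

34/9

day 1: (3)·(1/9) + (1)·(2/3) + (-8)·(1/9) + (-7)·(1/9) = -2/3.
day 2: (-6)·(1/9) + (7)·(2/3) + (-1)·(1/9) + (-1)·(1/9) = 34/9.
The best pure response is day 2 with expected payoff 34/9.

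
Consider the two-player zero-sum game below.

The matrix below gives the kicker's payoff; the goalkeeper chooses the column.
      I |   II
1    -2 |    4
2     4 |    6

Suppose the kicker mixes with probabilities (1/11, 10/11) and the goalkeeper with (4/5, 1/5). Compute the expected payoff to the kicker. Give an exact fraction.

Against (4/5, 1/5), each row's expected payoff is 1: -4/5; 2: 22/5.
Taking the (1/11, 10/11)-weighted average: (1/11)·(-4/5) + (10/11)·(22/5) = 216/55.

216/55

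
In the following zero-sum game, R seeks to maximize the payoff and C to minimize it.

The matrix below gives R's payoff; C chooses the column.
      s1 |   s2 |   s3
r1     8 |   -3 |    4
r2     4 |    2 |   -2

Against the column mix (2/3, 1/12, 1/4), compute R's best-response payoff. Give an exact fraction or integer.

73/12

r1: (8)·(2/3) + (-3)·(1/12) + (4)·(1/4) = 73/12.
r2: (4)·(2/3) + (2)·(1/12) + (-2)·(1/4) = 7/3.
The best pure response is r1 with expected payoff 73/12.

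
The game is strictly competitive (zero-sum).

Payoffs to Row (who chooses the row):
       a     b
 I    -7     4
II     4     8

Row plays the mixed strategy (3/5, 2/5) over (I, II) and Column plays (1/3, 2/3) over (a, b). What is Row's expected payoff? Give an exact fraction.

Against (1/3, 2/3), each row's expected payoff is I: 1/3; II: 20/3.
Taking the (3/5, 2/5)-weighted average: (3/5)·(1/3) + (2/5)·(20/3) = 43/15.

43/15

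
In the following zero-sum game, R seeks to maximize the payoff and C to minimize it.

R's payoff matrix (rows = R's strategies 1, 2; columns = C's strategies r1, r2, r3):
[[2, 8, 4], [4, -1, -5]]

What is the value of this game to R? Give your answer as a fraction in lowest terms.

26/11

Column r2 is strictly dominated by r3 for C (it gives R more in every row).
The remaining 2×2 game on (1, 2) × (r1, r3) has no saddle point. Let R play 1 with probability p; indifference gives 2p + 4(1−p) = 4p − 5(1−p), so p = 9/11.
Similarly C's optimal q on r1 is 9/11, and the value is 2·(9/11) + (4)·(2/11) = 26/11.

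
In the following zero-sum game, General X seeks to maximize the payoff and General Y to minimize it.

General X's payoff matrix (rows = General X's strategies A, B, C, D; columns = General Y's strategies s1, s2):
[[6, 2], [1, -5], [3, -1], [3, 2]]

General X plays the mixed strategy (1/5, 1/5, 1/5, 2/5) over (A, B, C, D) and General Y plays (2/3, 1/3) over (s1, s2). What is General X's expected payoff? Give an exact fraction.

32/15

Against (2/3, 1/3), each row's expected payoff is A: 14/3; B: -1; C: 5/3; D: 8/3.
Taking the (1/5, 1/5, 1/5, 2/5)-weighted average: (1/5)·(14/3) + (1/5)·(-1) + (1/5)·(5/3) + (2/5)·(8/3) = 32/15.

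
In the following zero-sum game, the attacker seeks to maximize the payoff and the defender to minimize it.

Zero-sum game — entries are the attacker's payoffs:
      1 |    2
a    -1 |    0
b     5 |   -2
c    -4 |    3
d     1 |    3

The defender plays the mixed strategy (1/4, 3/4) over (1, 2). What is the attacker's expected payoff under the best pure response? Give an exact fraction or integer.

a: (-1)·(1/4) + (0)·(3/4) = -1/4.
b: (5)·(1/4) + (-2)·(3/4) = -1/4.
c: (-4)·(1/4) + (3)·(3/4) = 5/4.
d: (1)·(1/4) + (3)·(3/4) = 5/2.
The best pure response is d with expected payoff 5/2.

5/2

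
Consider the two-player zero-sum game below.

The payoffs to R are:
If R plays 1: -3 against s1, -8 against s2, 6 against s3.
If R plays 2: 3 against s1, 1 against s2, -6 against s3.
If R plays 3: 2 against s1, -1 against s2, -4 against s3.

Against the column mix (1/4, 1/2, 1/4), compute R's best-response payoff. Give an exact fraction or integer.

-1/4

1: (-3)·(1/4) + (-8)·(1/2) + (6)·(1/4) = -13/4.
2: (3)·(1/4) + (1)·(1/2) + (-6)·(1/4) = -1/4.
3: (2)·(1/4) + (-1)·(1/2) + (-4)·(1/4) = -1.
The best pure response is 2 with expected payoff -1/4.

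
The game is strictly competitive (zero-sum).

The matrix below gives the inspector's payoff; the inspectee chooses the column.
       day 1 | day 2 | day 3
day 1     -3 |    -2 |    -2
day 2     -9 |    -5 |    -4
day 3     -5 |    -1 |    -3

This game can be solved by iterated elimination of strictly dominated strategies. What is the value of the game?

-3

Row day 2 is strictly dominated by row day 1 (-3>-9, -2>-5, -2>-4); eliminate day 2.
Column day 3 is strictly dominated by day 1 for the inspectee (-3<-2, -5<-3); eliminate day 3.
Column day 2 is strictly dominated by day 1 for the inspectee (-3<-2, -5<-1); eliminate day 2.
Row day 3 is strictly dominated by row day 1 (-3>-5); eliminate day 3.
Only (day 1, day 1) remains, with payoff -3.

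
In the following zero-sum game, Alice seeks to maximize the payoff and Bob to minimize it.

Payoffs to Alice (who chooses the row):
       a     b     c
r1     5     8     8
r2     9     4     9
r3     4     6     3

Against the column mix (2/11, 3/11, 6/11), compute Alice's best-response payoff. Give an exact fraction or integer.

r1: (5)·(2/11) + (8)·(3/11) + (8)·(6/11) = 82/11.
r2: (9)·(2/11) + (4)·(3/11) + (9)·(6/11) = 84/11.
r3: (4)·(2/11) + (6)·(3/11) + (3)·(6/11) = 4.
The best pure response is r2 with expected payoff 84/11.

84/11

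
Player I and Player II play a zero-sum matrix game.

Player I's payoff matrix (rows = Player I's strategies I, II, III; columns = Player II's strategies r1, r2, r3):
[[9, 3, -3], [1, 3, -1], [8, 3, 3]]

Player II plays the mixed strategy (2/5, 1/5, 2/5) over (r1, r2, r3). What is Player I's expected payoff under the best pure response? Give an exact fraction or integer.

5

I: (9)·(2/5) + (3)·(1/5) + (-3)·(2/5) = 3.
II: (1)·(2/5) + (3)·(1/5) + (-1)·(2/5) = 3/5.
III: (8)·(2/5) + (3)·(1/5) + (3)·(2/5) = 5.
The best pure response is III with expected payoff 5.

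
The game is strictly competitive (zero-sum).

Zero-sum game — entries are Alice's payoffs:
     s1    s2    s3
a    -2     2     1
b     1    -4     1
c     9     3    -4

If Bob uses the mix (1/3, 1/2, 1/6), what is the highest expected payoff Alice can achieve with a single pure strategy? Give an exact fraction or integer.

a: (-2)·(1/3) + (2)·(1/2) + (1)·(1/6) = 1/2.
b: (1)·(1/3) + (-4)·(1/2) + (1)·(1/6) = -3/2.
c: (9)·(1/3) + (3)·(1/2) + (-4)·(1/6) = 23/6.
The best pure response is c with expected payoff 23/6.

23/6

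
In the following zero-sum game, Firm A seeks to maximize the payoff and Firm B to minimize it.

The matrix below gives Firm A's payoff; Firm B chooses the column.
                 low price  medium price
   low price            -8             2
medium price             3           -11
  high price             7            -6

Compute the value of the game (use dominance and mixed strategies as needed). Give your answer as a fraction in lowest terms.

Row medium price is strictly dominated by row high price, so Firm A never plays it.
The remaining 2×2 game on (low price, high price) × (low price, medium price) has no saddle point. Let Firm A play low price with probability p; indifference gives −8p + 7(1−p) = 2p − 6(1−p), so p = 13/23.
Similarly Firm B's optimal q on low price is 8/23, and the value is -8·(8/23) + (2)·(15/23) = -34/23.

-34/23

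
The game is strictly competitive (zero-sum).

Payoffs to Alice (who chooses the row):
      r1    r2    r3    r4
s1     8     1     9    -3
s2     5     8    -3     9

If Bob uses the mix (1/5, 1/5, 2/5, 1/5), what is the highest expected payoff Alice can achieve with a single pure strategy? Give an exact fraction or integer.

s1: (8)·(1/5) + (1)·(1/5) + (9)·(2/5) + (-3)·(1/5) = 24/5.
s2: (5)·(1/5) + (8)·(1/5) + (-3)·(2/5) + (9)·(1/5) = 16/5.
The best pure response is s1 with expected payoff 24/5.

24/5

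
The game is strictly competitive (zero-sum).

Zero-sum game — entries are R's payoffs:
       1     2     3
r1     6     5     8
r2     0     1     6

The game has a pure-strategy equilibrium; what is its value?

5

Row minima: 5, 0 → R's maximin is 5.
Column maxima: 6, 5, 8 → C's minimax is 5.
They coincide at (r1, 2), so the value is 5.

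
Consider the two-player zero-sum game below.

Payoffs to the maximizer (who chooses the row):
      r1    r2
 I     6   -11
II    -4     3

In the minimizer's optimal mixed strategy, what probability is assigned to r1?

Row minima are -11 and -4, so the maximizer's maximin is -4; column maxima are 6 and 3, so the minimizer's minimax is 3. These differ, so the equilibrium is in mixed strategies.
Let the minimizer play r1 with probability q. The maximizer is indifferent when 6q − 11(1−q) = −4q + 3(1−q), giving q = 7/12.

7/12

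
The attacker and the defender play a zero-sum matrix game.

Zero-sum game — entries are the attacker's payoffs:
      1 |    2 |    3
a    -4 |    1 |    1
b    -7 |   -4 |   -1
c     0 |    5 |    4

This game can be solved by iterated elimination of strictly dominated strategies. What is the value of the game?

Column 2 is strictly dominated by 1 for the defender (-4<1, -7<-4, 0<5); eliminate 2.
Column 3 is strictly dominated by 1 for the defender (-4<1, -7<-1, 0<4); eliminate 3.
Row a is strictly dominated by row c (0>-4); eliminate a.
Row b is strictly dominated by row c (0>-7); eliminate b.
Only (c, 1) remains, with payoff 0.

0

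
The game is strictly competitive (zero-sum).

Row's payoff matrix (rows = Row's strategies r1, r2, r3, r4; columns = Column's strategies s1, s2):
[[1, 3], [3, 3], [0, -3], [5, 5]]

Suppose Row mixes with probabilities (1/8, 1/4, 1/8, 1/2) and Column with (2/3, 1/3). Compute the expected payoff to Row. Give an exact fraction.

Against (2/3, 1/3), each row's expected payoff is r1: 5/3; r2: 3; r3: -1; r4: 5.
Taking the (1/8, 1/4, 1/8, 1/2)-weighted average: (1/8)·(5/3) + (1/4)·(3) + (1/8)·(-1) + (1/2)·(5) = 10/3.

10/3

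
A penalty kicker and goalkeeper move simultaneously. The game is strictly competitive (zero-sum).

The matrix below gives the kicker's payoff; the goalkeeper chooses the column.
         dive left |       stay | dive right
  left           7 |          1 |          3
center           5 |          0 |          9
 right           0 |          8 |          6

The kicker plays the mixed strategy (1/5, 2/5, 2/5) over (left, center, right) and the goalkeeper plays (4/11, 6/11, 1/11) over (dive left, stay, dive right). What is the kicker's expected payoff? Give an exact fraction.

Against (4/11, 6/11, 1/11), each row's expected payoff is left: 37/11; center: 29/11; right: 54/11.
Taking the (1/5, 2/5, 2/5)-weighted average: (1/5)·(37/11) + (2/5)·(29/11) + (2/5)·(54/11) = 203/55.

203/55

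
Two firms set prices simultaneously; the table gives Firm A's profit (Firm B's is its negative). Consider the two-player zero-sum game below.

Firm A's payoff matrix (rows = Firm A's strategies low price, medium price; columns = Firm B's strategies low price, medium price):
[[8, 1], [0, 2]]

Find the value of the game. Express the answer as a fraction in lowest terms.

16/9

Row minima are 1 and 0, so Firm A's maximin is 1; column maxima are 8 and 2, so Firm B's minimax is 2. These differ, so the equilibrium is in mixed strategies.
Let Firm A play low price with probability p. Firm B is indifferent when 8p = p + 2(1−p), giving p = 2/9.
Let Firm B play low price with probability q. Firm A is indifferent when 8q + (1−q) = 2(1−q), giving q = 1/9.
The value is 8·(1/9) + (1)·(8/9) = 16/9.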